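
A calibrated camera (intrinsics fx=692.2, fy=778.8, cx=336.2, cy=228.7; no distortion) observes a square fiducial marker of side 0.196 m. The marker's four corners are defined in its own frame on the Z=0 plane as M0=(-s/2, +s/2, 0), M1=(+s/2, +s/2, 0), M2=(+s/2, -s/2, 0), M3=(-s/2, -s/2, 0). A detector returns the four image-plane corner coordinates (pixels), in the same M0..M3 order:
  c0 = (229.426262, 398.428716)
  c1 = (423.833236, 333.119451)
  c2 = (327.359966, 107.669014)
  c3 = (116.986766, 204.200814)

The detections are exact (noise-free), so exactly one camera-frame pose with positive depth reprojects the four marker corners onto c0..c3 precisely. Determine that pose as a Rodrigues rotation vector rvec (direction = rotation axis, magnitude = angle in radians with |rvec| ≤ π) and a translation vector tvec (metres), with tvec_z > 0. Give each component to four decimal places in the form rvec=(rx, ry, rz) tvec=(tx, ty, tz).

Intrinsics K: fx=692.2, fy=778.8, cx=336.2, cy=228.7
Marker side s = 0.196 m; corners in marker frame (Z=0):
  M0 = (-0.0980, +0.0980, 0)
  M1 = (+0.0980, +0.0980, 0)
  M2 = (+0.0980, -0.0980, 0)
  M3 = (-0.0980, -0.0980, 0)
Detected image corners:
  c0 = (229.426262, 398.428716) px
  c1 = (423.833236, 333.119451) px
  c2 = (327.359966, 107.669014) px
  c3 = (116.986766, 204.200814) px
Planar DLT: solve 8×8 A·h = b for H (H[2,2]=1):
  H  [+891.74639 +716.72868 +272.79712]
  H  [-539.07745 +1239.47964 +269.66306]
  H  [-0.50368 +0.66245 +1.00000]
B = K⁻¹H; ‖b₁‖=1.702872, ‖b₂‖=1.702872; λ = 2/(‖b₁‖+‖b₂‖) = 0.587243, sign → tz>0 ⇒ λ=+0.587243
r₁ = λ·B[:,0] = (+0.90020,-0.31962,-0.29579); r₂ = λ·B[:,1] = (+0.41911,+0.82037,+0.38902)
r₃ = r₁×r₂ = (+0.11831,-0.47416,+0.87245); SVD([r₁ r₂ r₃]) → R = UVᵀ:
  R  [+0.90020 +0.41911 +0.11831]
  R  [-0.31962 +0.82037 -0.47416]
  R  [-0.29579 +0.38902 +0.87245]
t = (-0.05379, +0.03089, +0.58724) m
tr R = 2.593022; θ = arccos((tr R − 1)/2) = 0.649294 rad = 37.202°
axis k = ((R−Rᵀ)₃₂, (R−Rᵀ)₁₃, (R−Rᵀ)₂₁) / (2 sinθ) = (+0.713815, +0.342444, -0.610901)
rvec = θ·k = (+0.463475, +0.222347, -0.396654)

rvec=(0.4635, 0.2223, -0.3967) tvec=(-0.0538, 0.0309, 0.5872)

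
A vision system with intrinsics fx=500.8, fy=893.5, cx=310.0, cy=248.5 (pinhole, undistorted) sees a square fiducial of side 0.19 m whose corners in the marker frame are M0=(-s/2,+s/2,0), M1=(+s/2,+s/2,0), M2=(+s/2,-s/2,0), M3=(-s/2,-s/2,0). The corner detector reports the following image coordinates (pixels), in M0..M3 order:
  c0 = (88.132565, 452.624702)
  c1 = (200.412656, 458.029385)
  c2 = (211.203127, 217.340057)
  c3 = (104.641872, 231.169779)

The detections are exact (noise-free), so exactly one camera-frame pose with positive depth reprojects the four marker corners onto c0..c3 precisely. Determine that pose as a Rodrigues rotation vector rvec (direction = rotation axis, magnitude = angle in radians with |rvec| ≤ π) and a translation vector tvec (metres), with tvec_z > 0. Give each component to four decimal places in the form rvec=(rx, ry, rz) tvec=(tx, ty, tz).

rvec=(-0.2470, 0.3362, -0.0121) tvec=(-0.2353, 0.0719, 0.7320)

Intrinsics K: fx=500.8, fy=893.5, cx=310.0, cy=248.5
Marker side s = 0.19 m; corners in marker frame (Z=0):
  M0 = (-0.0950, +0.0950, 0)
  M1 = (+0.0950, +0.0950, 0)
  M2 = (+0.0950, -0.0950, 0)
  M3 = (-0.0950, -0.0950, 0)
Detected image corners:
  c0 = (88.132565, 452.624702) px
  c1 = (200.412656, 458.029385) px
  c2 = (211.203127, 217.340057) px
  c3 = (104.641872, 231.169779) px
Planar DLT: solve 8×8 A·h = b for H (H[2,2]=1):
  H  [+508.31896 -122.41136 +149.00348]
  H  [-174.67139 +1101.73899 +336.25251]
  H  [-0.44413 -0.33048 +1.00000]
B = K⁻¹H; ‖b₁‖=1.366148, ‖b₂‖=1.366148; λ = 2/(‖b₁‖+‖b₂‖) = 0.731985, sign → tz>0 ⇒ λ=+0.731985
r₁ = λ·B[:,0] = (+0.94421,-0.05268,-0.32510); r₂ = λ·B[:,1] = (-0.02918,+0.96986,-0.24191)
r₃ = r₁×r₂ = (+0.32804,+0.23790,+0.91422); SVD([r₁ r₂ r₃]) → R = UVᵀ:
  R  [+0.94421 -0.02918 +0.32804]
  R  [-0.05268 +0.96986 +0.23790]
  R  [-0.32510 -0.24191 +0.91422]
t = (-0.23532, +0.07189, +0.73199) m
tr R = 2.828291; θ = arccos((tr R − 1)/2) = 0.417402 rad = 23.915°
axis k = ((R−Rᵀ)₃₂, (R−Rᵀ)₁₃, (R−Rᵀ)₂₁) / (2 sinθ) = (-0.591786, +0.805574, -0.028989)
rvec = θ·k = (-0.247013, +0.336248, -0.012100)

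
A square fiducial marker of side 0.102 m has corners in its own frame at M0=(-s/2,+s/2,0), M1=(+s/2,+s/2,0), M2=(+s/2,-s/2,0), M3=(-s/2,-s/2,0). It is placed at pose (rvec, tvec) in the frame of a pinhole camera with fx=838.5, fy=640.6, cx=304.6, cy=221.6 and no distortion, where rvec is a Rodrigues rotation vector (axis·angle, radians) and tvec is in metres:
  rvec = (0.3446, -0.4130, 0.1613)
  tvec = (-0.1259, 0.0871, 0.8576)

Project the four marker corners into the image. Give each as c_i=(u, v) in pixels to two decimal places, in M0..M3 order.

c0=(123.99, 319.61) c1=(219.14, 321.04) c2=(238.17, 254.20) c3=(140.54, 249.24)

Intrinsics K: fx=838.5, fy=640.6, cx=304.6, cy=221.6
Marker side s = 0.102 m; corners in marker frame (Z=0):
  M0 = (-0.0510, +0.0510, 0)
  M1 = (+0.0510, +0.0510, 0)
  M2 = (+0.0510, -0.0510, 0)
  M3 = (-0.0510, -0.0510, 0)
rvec = (0.3446, -0.4130, 0.1613), |rvec| = θ = 0.56155 rad = 32.174°
Rodrigues: sinθ=0.53250, 1−cosθ=0.15357; R = I + sinθ·[k]× + (1−cosθ)·[k]×²:
    [+0.90426 -0.22226 -0.36456]
    [+0.08365 +0.92950 -0.35921]
    [+0.41870 +0.29433 +0.85910]
t = (-0.1259, 0.0871, 0.8576) m
M0: Pc = R·M0+t = (-0.18335, +0.13024, +0.85126); u = 838.5·(-0.18335)/0.85126 + 304.6 = 123.9948, v = 640.6·(+0.13024)/0.85126 + 221.6 = 319.6089
M1: Pc = R·M1+t = (-0.09112, +0.13877, +0.89396); u = 838.5·(-0.09112)/0.89396 + 304.6 = 219.1352, v = 640.6·(+0.13877)/0.89396 + 221.6 = 321.0405
M2: Pc = R·M2+t = (-0.06845, +0.04396, +0.86394); u = 838.5·(-0.06845)/0.86394 + 304.6 = 238.1687, v = 640.6·(+0.04396)/0.86394 + 221.6 = 254.1968
M3: Pc = R·M3+t = (-0.16068, +0.03543, +0.82124); u = 838.5·(-0.16068)/0.82124 + 304.6 = 140.5401, v = 640.6·(+0.03543)/0.82124 + 221.6 = 249.2367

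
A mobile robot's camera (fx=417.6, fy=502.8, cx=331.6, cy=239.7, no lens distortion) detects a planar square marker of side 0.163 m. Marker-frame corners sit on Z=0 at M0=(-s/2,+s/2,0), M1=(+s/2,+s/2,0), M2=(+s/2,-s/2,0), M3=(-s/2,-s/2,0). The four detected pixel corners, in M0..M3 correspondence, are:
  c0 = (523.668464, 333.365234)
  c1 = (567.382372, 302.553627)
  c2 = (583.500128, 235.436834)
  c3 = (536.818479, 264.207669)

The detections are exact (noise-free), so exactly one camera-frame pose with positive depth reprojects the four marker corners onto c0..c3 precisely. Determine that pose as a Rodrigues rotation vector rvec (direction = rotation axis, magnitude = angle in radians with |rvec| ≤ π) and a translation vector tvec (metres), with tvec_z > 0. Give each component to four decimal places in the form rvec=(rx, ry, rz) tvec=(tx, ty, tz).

rvec=(0.5183, -0.5047, -0.2116) tvec=(0.5141, 0.0870, 0.9684)

Intrinsics K: fx=417.6, fy=502.8, cx=331.6, cy=239.7
Marker side s = 0.163 m; corners in marker frame (Z=0):
  M0 = (-0.0815, +0.0815, 0)
  M1 = (+0.0815, +0.0815, 0)
  M2 = (+0.0815, -0.0815, 0)
  M3 = (-0.0815, -0.0815, 0)
Detected image corners:
  c0 = (523.668464, 333.365234) px
  c1 = (567.382372, 302.553627) px
  c2 = (583.500128, 235.436834) px
  c3 = (536.818479, 264.207669) px
Planar DLT: solve 8×8 A·h = b for H (H[2,2]=1):
  H  [+508.65029 +207.65065 +553.29332]
  H  [-64.03012 +570.69856 +284.87728]
  H  [+0.41922 +0.53856 +1.00000]
B = K⁻¹H; ‖b₁‖=1.032613, ‖b₂‖=1.032613; λ = 2/(‖b₁‖+‖b₂‖) = 0.968417, sign → tz>0 ⇒ λ=+0.968417
r₁ = λ·B[:,0] = (+0.85719,-0.31687,+0.40598); r₂ = λ·B[:,1] = (+0.06740,+0.85055,+0.52155)
r₃ = r₁×r₂ = (-0.51057,-0.41971,+0.75044); SVD([r₁ r₂ r₃]) → R = UVᵀ:
  R  [+0.85719 +0.06740 -0.51057]
  R  [-0.31687 +0.85055 -0.41971]
  R  [+0.40598 +0.52155 +0.75044]
t = (+0.51411, +0.08701, +0.96842) m
tr R = 2.458184; θ = arccos((tr R − 1)/2) = 0.753802 rad = 43.190°
axis k = ((R−Rᵀ)₃₂, (R−Rᵀ)₁₃, (R−Rᵀ)₂₁) / (2 sinθ) = (+0.687638, -0.669587, -0.280726)
rvec = θ·k = (+0.518343, -0.504736, -0.211612)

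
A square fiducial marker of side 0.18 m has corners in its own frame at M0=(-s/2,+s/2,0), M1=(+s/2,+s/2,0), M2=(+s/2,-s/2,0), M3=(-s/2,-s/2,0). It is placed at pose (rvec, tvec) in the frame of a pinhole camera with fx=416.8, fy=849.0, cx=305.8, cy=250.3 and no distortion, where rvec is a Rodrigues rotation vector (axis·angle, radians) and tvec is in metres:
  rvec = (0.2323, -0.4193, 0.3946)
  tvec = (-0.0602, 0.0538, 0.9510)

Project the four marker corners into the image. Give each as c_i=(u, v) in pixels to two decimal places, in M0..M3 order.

c0=(227.64, 347.36) c1=(296.59, 388.90) c2=(328.33, 252.01) c3=(260.27, 197.34)

Intrinsics K: fx=416.8, fy=849.0, cx=305.8, cy=250.3
Marker side s = 0.18 m; corners in marker frame (Z=0):
  M0 = (-0.0900, +0.0900, 0)
  M1 = (+0.0900, +0.0900, 0)
  M2 = (+0.0900, -0.0900, 0)
  M3 = (-0.0900, -0.0900, 0)
rvec = (0.2323, -0.4193, 0.3946), |rvec| = θ = 0.62087 rad = 35.573°
Rodrigues: sinθ=0.58175, 1−cosθ=0.18663; R = I + sinθ·[k]× + (1−cosθ)·[k]×²:
    [+0.83950 -0.41689 -0.34850]
    [+0.32257 +0.89849 -0.29776]
    [+0.43725 +0.13756 +0.88876]
t = (-0.0602, 0.0538, 0.9510) m
M0: Pc = R·M0+t = (-0.17327, +0.10563, +0.92403); u = 416.8·(-0.17327)/0.92403 + 305.8 = 227.6412, v = 849.0·(+0.10563)/0.92403 + 250.3 = 347.3553
M1: Pc = R·M1+t = (-0.02217, +0.16370, +1.00273); u = 416.8·(-0.02217)/1.00273 + 305.8 = 296.5866, v = 849.0·(+0.16370)/1.00273 + 250.3 = 388.8989
M2: Pc = R·M2+t = (+0.05287, +0.00197, +0.97797); u = 416.8·(+0.05287)/0.97797 + 305.8 = 328.3345, v = 849.0·(+0.00197)/0.97797 + 250.3 = 252.0083
M3: Pc = R·M3+t = (-0.09823, -0.05610, +0.89927); u = 416.8·(-0.09823)/0.89927 + 305.8 = 260.2694, v = 849.0·(-0.05610)/0.89927 + 250.3 = 197.3399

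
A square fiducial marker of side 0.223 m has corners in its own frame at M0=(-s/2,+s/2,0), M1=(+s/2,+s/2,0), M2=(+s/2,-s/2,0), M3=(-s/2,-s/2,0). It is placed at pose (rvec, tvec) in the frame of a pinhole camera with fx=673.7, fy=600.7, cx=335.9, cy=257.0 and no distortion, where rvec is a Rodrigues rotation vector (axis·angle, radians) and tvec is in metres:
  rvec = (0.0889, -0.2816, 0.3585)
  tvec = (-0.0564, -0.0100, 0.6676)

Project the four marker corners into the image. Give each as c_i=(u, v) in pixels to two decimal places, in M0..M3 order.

Intrinsics K: fx=673.7, fy=600.7, cx=335.9, cy=257.0
Marker side s = 0.223 m; corners in marker frame (Z=0):
  M0 = (-0.1115, +0.1115, 0)
  M1 = (+0.1115, +0.1115, 0)
  M2 = (+0.1115, -0.1115, 0)
  M3 = (-0.1115, -0.1115, 0)
rvec = (0.0889, -0.2816, 0.3585), |rvec| = θ = 0.46446 rad = 26.612°
Rodrigues: sinθ=0.44794, 1−cosθ=0.10594; R = I + sinθ·[k]× + (1−cosθ)·[k]×²:
    [+0.89794 -0.35804 -0.25593]
    [+0.33346 +0.93300 -0.13531]
    [+0.28723 +0.03616 +0.95718]
t = (-0.0564, -0.0100, 0.6676) m
M0: Pc = R·M0+t = (-0.19644, +0.05685, +0.63961); u = 673.7·(-0.19644)/0.63961 + 335.9 = 128.9860, v = 600.7·(+0.05685)/0.63961 + 257.0 = 310.3918
M1: Pc = R·M1+t = (+0.00380, +0.13121, +0.70366); u = 673.7·(+0.00380)/0.70366 + 335.9 = 339.5373, v = 600.7·(+0.13121)/0.70366 + 257.0 = 369.0117
M2: Pc = R·M2+t = (+0.08364, -0.07685, +0.69559); u = 673.7·(+0.08364)/0.69559 + 335.9 = 416.9098, v = 600.7·(-0.07685)/0.69559 + 257.0 = 190.6342
M3: Pc = R·M3+t = (-0.11660, -0.15121, +0.63154); u = 673.7·(-0.11660)/0.63154 + 335.9 = 211.5173, v = 600.7·(-0.15121)/0.63154 + 257.0 = 113.1741

c0=(128.99, 310.39) c1=(339.54, 369.01) c2=(416.91, 190.63) c3=(211.52, 113.17)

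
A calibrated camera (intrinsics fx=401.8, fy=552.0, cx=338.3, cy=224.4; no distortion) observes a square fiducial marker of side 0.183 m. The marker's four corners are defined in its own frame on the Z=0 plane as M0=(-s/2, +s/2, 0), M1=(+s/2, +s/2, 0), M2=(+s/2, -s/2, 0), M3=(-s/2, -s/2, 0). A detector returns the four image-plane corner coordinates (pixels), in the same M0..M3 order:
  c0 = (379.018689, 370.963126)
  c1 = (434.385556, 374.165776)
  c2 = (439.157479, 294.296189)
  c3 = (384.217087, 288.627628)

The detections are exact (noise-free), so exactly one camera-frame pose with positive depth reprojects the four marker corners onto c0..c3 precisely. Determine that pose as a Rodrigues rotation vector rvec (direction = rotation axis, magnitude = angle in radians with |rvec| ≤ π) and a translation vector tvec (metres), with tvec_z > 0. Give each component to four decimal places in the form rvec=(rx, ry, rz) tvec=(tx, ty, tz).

Intrinsics K: fx=401.8, fy=552.0, cx=338.3, cy=224.4
Marker side s = 0.183 m; corners in marker frame (Z=0):
  M0 = (-0.0915, +0.0915, 0)
  M1 = (+0.0915, +0.0915, 0)
  M2 = (+0.0915, -0.0915, 0)
  M3 = (-0.0915, -0.0915, 0)
Detected image corners:
  c0 = (379.018689, 370.963126) px
  c1 = (434.385556, 374.165776) px
  c2 = (439.157479, 294.296189) px
  c3 = (384.217087, 288.627628) px
Planar DLT: solve 8×8 A·h = b for H (H[2,2]=1):
  H  [+369.97597 -38.31368 +409.62386]
  H  [+79.91003 +434.08153 +331.94663]
  H  [+0.16763 -0.02710 +1.00000]
B = K⁻¹H; ‖b₁‖=0.801148, ‖b₂‖=0.801148; λ = 2/(‖b₁‖+‖b₂‖) = 1.248208, sign → tz>0 ⇒ λ=+1.248208
r₁ = λ·B[:,0] = (+0.97318,+0.09564,+0.20924); r₂ = λ·B[:,1] = (-0.09054,+0.99532,-0.03383)
r₃ = r₁×r₂ = (-0.21149,+0.01398,+0.97728); SVD([r₁ r₂ r₃]) → R = UVᵀ:
  R  [+0.97318 -0.09054 -0.21149]
  R  [+0.09564 +0.99532 +0.01398]
  R  [+0.20924 -0.03383 +0.97728]
t = (+0.22157, +0.24319, +1.24821) m
tr R = 2.945775; θ = arccos((tr R − 1)/2) = 0.233392 rad = 13.372°
axis k = ((R−Rᵀ)₃₂, (R−Rᵀ)₁₃, (R−Rᵀ)₂₁) / (2 sinθ) = (-0.103355, -0.909569, +0.402495)
rvec = θ·k = (-0.024122, -0.212286, +0.093939)

rvec=(-0.0241, -0.2123, 0.0939) tvec=(0.2216, 0.2432, 1.2482)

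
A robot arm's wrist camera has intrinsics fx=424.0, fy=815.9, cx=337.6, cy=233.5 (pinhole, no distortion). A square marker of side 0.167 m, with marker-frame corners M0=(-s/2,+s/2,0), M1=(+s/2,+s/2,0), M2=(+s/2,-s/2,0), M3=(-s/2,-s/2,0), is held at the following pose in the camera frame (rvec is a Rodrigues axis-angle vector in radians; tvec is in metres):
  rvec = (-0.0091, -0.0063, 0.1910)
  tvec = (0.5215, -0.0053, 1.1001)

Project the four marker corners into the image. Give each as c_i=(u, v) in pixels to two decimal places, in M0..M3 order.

c0=(501.08, 278.66) c1=(564.16, 302.15) c2=(576.03, 180.59) c3=(513.05, 157.04)

Intrinsics K: fx=424.0, fy=815.9, cx=337.6, cy=233.5
Marker side s = 0.167 m; corners in marker frame (Z=0):
  M0 = (-0.0835, +0.0835, 0)
  M1 = (+0.0835, +0.0835, 0)
  M2 = (+0.0835, -0.0835, 0)
  M3 = (-0.0835, -0.0835, 0)
rvec = (-0.0091, -0.0063, 0.1910), |rvec| = θ = 0.19132 rad = 10.962°
Rodrigues: sinθ=0.19016, 1−cosθ=0.01825; R = I + sinθ·[k]× + (1−cosθ)·[k]×²:
    [+0.98180 -0.18981 -0.00713]
    [+0.18987 +0.98177 +0.00844]
    [+0.00540 -0.00964 +0.99994]
t = (0.5215, -0.0053, 1.1001) m
M0: Pc = R·M0+t = (+0.42367, +0.06082, +1.09884); u = 424.0·(+0.42367)/1.09884 + 337.6 = 501.0777, v = 815.9·(+0.06082)/1.09884 + 233.5 = 278.6625
M1: Pc = R·M1+t = (+0.58763, +0.09253, +1.09975); u = 424.0·(+0.58763)/1.09975 + 337.6 = 564.1575, v = 815.9·(+0.09253)/1.09975 + 233.5 = 302.1493
M2: Pc = R·M2+t = (+0.61933, -0.07142, +1.10136); u = 424.0·(+0.61933)/1.10136 + 337.6 = 576.0293, v = 815.9·(-0.07142)/1.10136 + 233.5 = 180.5878
M3: Pc = R·M3+t = (+0.45537, -0.10313, +1.10045); u = 424.0·(+0.45537)/1.10045 + 337.6 = 513.0515, v = 815.9·(-0.10313)/1.10045 + 233.5 = 157.0359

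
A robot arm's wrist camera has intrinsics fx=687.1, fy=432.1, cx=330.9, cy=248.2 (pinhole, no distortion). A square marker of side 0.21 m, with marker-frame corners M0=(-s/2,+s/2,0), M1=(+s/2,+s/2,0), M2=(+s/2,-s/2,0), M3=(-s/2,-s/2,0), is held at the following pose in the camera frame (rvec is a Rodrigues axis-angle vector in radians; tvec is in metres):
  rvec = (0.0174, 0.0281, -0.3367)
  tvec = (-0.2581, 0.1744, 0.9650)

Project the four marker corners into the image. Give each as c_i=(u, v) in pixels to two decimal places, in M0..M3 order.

c0=(102.37, 385.54) c1=(242.20, 355.35) c2=(192.30, 266.49) c3=(52.43, 297.34)

Intrinsics K: fx=687.1, fy=432.1, cx=330.9, cy=248.2
Marker side s = 0.21 m; corners in marker frame (Z=0):
  M0 = (-0.1050, +0.1050, 0)
  M1 = (+0.1050, +0.1050, 0)
  M2 = (+0.1050, -0.1050, 0)
  M3 = (-0.1050, -0.1050, 0)
rvec = (0.0174, 0.0281, -0.3367), |rvec| = θ = 0.33832 rad = 19.384°
Rodrigues: sinθ=0.33190, 1−cosθ=0.05669; R = I + sinθ·[k]× + (1−cosθ)·[k]×²:
    [+0.94346 +0.33056 +0.02467]
    [-0.33007 +0.94371 -0.02176]
    [-0.03047 +0.01238 +0.99946]
t = (-0.2581, 0.1744, 0.9650) m
M0: Pc = R·M0+t = (-0.32246, +0.30815, +0.96950); u = 687.1·(-0.32246)/0.96950 + 330.9 = 102.3707, v = 432.1·(+0.30815)/0.96950 + 248.2 = 385.5390
M1: Pc = R·M1+t = (-0.12433, +0.23883, +0.96310); u = 687.1·(-0.12433)/0.96310 + 330.9 = 242.2014, v = 432.1·(+0.23883)/0.96310 + 248.2 = 355.3529
M2: Pc = R·M2+t = (-0.19374, +0.04065, +0.96050); u = 687.1·(-0.19374)/0.96050 + 330.9 = 192.3036, v = 432.1·(+0.04065)/0.96050 + 248.2 = 266.4888
M3: Pc = R·M3+t = (-0.39187, +0.10997, +0.96690); u = 687.1·(-0.39187)/0.96690 + 330.9 = 52.4269, v = 432.1·(+0.10997)/0.96690 + 248.2 = 297.3441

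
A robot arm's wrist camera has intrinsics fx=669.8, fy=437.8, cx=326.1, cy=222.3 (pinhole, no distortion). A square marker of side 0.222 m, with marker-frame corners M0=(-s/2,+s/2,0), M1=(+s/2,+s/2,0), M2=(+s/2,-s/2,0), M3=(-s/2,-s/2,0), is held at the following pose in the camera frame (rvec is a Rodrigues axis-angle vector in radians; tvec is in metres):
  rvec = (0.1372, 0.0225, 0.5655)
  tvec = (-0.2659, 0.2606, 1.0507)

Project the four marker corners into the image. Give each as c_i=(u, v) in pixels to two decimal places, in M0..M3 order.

c0=(62.49, 343.23) c1=(180.99, 391.57) c2=(253.10, 318.23) c3=(131.40, 268.21)

Intrinsics K: fx=669.8, fy=437.8, cx=326.1, cy=222.3
Marker side s = 0.222 m; corners in marker frame (Z=0):
  M0 = (-0.1110, +0.1110, 0)
  M1 = (+0.1110, +0.1110, 0)
  M2 = (+0.1110, -0.1110, 0)
  M3 = (-0.1110, -0.1110, 0)
rvec = (0.1372, 0.0225, 0.5655), |rvec| = θ = 0.58234 rad = 33.366°
Rodrigues: sinθ=0.54998, 1−cosθ=0.16482; R = I + sinθ·[k]× + (1−cosθ)·[k]×²:
    [+0.84433 -0.53258 +0.05896]
    [+0.53558 +0.83542 -0.12339]
    [+0.01646 +0.13576 +0.99061]
t = (-0.2659, 0.2606, 1.0507) m
M0: Pc = R·M0+t = (-0.41874, +0.29388, +1.06394); u = 669.8·(-0.41874)/1.06394 + 326.1 = 62.4866, v = 437.8·(+0.29388)/1.06394 + 222.3 = 343.2295
M1: Pc = R·M1+t = (-0.23130, +0.41278, +1.06760); u = 669.8·(-0.23130)/1.06760 + 326.1 = 180.9873, v = 437.8·(+0.41278)/1.06760 + 222.3 = 391.5732
M2: Pc = R·M2+t = (-0.11306, +0.22732, +1.03746); u = 669.8·(-0.11306)/1.03746 + 326.1 = 253.1041, v = 437.8·(+0.22732)/1.03746 + 222.3 = 318.2262
M3: Pc = R·M3+t = (-0.30050, +0.10842, +1.03380); u = 669.8·(-0.30050)/1.03380 + 326.1 = 131.4036, v = 437.8·(+0.10842)/1.03380 + 222.3 = 268.2138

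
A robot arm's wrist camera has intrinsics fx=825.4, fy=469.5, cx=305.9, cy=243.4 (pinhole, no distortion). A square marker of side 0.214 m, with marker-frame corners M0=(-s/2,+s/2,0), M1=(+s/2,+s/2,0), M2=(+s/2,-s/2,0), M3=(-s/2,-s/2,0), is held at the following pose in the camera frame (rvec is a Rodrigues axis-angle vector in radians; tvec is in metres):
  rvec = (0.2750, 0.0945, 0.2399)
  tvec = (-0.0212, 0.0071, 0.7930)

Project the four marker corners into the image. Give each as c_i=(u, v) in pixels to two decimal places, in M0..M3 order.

c0=(158.22, 289.04) c1=(365.13, 320.16) c2=(421.50, 202.19) c3=(197.56, 170.61)

Intrinsics K: fx=825.4, fy=469.5, cx=305.9, cy=243.4
Marker side s = 0.214 m; corners in marker frame (Z=0):
  M0 = (-0.1070, +0.1070, 0)
  M1 = (+0.1070, +0.1070, 0)
  M2 = (+0.1070, -0.1070, 0)
  M3 = (-0.1070, -0.1070, 0)
rvec = (0.2750, 0.0945, 0.2399), |rvec| = θ = 0.37697 rad = 21.599°
Rodrigues: sinθ=0.36811, 1−cosθ=0.07022; R = I + sinθ·[k]× + (1−cosθ)·[k]×²:
    [+0.96715 -0.22142 +0.12488]
    [+0.24710 +0.93420 -0.25733]
    [-0.05968 +0.27973 +0.95822]
t = (-0.0212, 0.0071, 0.7930) m
M0: Pc = R·M0+t = (-0.14838, +0.08062, +0.82932); u = 825.4·(-0.14838)/0.82932 + 305.9 = 158.2241, v = 469.5·(+0.08062)/0.82932 + 243.4 = 289.0409
M1: Pc = R·M1+t = (+0.05859, +0.13350, +0.81655); u = 825.4·(+0.05859)/0.81655 + 305.9 = 365.1288, v = 469.5·(+0.13350)/0.81655 + 243.4 = 320.1594
M2: Pc = R·M2+t = (+0.10598, -0.06642, +0.75668); u = 825.4·(+0.10598)/0.75668 + 305.9 = 421.5010, v = 469.5·(-0.06642)/0.75668 + 243.4 = 202.1886
M3: Pc = R·M3+t = (-0.10099, -0.11930, +0.76945); u = 825.4·(-0.10099)/0.76945 + 305.9 = 197.5635, v = 469.5·(-0.11930)/0.76945 + 243.4 = 170.6072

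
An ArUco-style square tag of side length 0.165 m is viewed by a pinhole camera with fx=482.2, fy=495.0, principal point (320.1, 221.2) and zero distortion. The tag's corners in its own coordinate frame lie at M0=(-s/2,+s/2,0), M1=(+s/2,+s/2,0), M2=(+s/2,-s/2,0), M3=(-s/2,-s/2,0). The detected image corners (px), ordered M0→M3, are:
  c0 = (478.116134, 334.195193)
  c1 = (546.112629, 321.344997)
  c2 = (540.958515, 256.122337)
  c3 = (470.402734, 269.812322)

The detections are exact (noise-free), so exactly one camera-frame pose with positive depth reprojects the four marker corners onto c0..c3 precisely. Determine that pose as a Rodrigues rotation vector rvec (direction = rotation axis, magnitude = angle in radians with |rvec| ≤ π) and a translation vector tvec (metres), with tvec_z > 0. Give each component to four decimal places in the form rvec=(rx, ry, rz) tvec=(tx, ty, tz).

rvec=(0.2653, 0.0111, -0.1962) tvec=(0.4476, 0.1728, 1.1434)

Intrinsics K: fx=482.2, fy=495.0, cx=320.1, cy=221.2
Marker side s = 0.165 m; corners in marker frame (Z=0):
  M0 = (-0.0825, +0.0825, 0)
  M1 = (+0.0825, +0.0825, 0)
  M2 = (+0.0825, -0.0825, 0)
  M3 = (-0.0825, -0.0825, 0)
Detected image corners:
  c0 = (478.116134, 334.195193) px
  c1 = (546.112629, 321.344997) px
  c2 = (540.958515, 256.122337) px
  c3 = (470.402734, 269.812322) px
Planar DLT: solve 8×8 A·h = b for H (H[2,2]=1):
  H  [+403.38426 +154.47060 +508.86604]
  H  [-89.85289 +459.74994 +295.99274]
  H  [-0.03208 +0.22688 +1.00000]
B = K⁻¹H; ‖b₁‖=0.874574, ‖b₂‖=0.874574; λ = 2/(‖b₁‖+‖b₂‖) = 1.143414, sign → tz>0 ⇒ λ=+1.143414
r₁ = λ·B[:,0] = (+0.98087,-0.19116,-0.03668); r₂ = λ·B[:,1] = (+0.19408,+0.94606,+0.25942)
r₃ = r₁×r₂ = (-0.01489,-0.26157,+0.96507); SVD([r₁ r₂ r₃]) → R = UVᵀ:
  R  [+0.98087 +0.19408 -0.01489]
  R  [-0.19116 +0.94606 -0.26157]
  R  [-0.03668 +0.25942 +0.96507]
t = (+0.44761, +0.17277, +1.14341) m
tr R = 2.892006; θ = arccos((tr R − 1)/2) = 0.330122 rad = 18.915°
axis k = ((R−Rᵀ)₃₂, (R−Rᵀ)₁₃, (R−Rᵀ)₂₁) / (2 sinθ) = (+0.803602, +0.033618, -0.594217)
rvec = θ·k = (+0.265286, +0.011098, -0.196164)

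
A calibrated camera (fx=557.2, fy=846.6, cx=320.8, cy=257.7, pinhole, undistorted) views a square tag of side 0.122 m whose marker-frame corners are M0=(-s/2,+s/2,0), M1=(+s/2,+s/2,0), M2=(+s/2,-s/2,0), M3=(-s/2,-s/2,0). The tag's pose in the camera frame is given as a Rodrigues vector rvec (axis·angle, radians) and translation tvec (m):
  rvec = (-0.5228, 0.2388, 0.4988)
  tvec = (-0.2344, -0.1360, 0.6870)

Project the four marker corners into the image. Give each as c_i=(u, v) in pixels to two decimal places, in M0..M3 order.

c0=(61.35, 116.11) c1=(135.16, 170.20) c2=(199.09, 64.45) c3=(126.78, 20.10)

Intrinsics K: fx=557.2, fy=846.6, cx=320.8, cy=257.7
Marker side s = 0.122 m; corners in marker frame (Z=0):
  M0 = (-0.0610, +0.0610, 0)
  M1 = (+0.0610, +0.0610, 0)
  M2 = (+0.0610, -0.0610, 0)
  M3 = (-0.0610, -0.0610, 0)
rvec = (-0.5228, 0.2388, 0.4988), |rvec| = θ = 0.76102 rad = 43.603°
Rodrigues: sinθ=0.68966, 1−cosθ=0.27586; R = I + sinθ·[k]× + (1−cosθ)·[k]×²:
    [+0.85433 -0.51150 +0.09219]
    [+0.39256 +0.75130 +0.53052]
    [-0.34062 -0.41704 +0.84265]
t = (-0.2344, -0.1360, 0.6870) m
M0: Pc = R·M0+t = (-0.31772, -0.11412, +0.68234); u = 557.2·(-0.31772)/0.68234 + 320.8 = 61.3527, v = 846.6·(-0.11412)/0.68234 + 257.7 = 116.1112
M1: Pc = R·M1+t = (-0.21349, -0.06622, +0.64078); u = 557.2·(-0.21349)/0.64078 + 320.8 = 135.1595, v = 846.6·(-0.06622)/0.64078 + 257.7 = 170.2043
M2: Pc = R·M2+t = (-0.15108, -0.15788, +0.69166); u = 557.2·(-0.15108)/0.69166 + 320.8 = 199.0866, v = 846.6·(-0.15788)/0.69166 + 257.7 = 64.4499
M3: Pc = R·M3+t = (-0.25531, -0.20578, +0.73322); u = 557.2·(-0.25531)/0.73322 + 320.8 = 126.7782, v = 846.6·(-0.20578)/0.73322 + 257.7 = 20.1041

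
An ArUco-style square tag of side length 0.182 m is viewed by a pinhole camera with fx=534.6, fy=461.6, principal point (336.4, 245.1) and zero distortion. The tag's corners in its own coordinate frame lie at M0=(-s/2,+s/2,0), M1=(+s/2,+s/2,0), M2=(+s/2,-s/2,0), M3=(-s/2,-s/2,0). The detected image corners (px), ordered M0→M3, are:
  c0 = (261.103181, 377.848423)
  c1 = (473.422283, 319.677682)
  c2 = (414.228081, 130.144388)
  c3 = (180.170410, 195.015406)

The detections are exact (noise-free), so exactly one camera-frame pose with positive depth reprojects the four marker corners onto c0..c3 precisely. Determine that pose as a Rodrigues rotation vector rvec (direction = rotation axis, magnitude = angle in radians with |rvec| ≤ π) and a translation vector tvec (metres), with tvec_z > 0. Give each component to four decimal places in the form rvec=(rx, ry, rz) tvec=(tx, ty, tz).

rvec=(0.2266, -0.0273, -0.3086) tvec=(-0.0021, 0.0137, 0.4162)

Intrinsics K: fx=534.6, fy=461.6, cx=336.4, cy=245.1
Marker side s = 0.182 m; corners in marker frame (Z=0):
  M0 = (-0.0910, +0.0910, 0)
  M1 = (+0.0910, +0.0910, 0)
  M2 = (+0.0910, -0.0910, 0)
  M3 = (-0.0910, -0.0910, 0)
Detected image corners:
  c0 = (261.103181, 377.848423) px
  c1 = (473.422283, 319.677682) px
  c2 = (414.228081, 130.144388) px
  c3 = (180.170410, 195.015406) px
Planar DLT: solve 8×8 A·h = b for H (H[2,2]=1):
  H  [+1217.07861 +564.84033 +333.76371]
  H  [-341.96131 +1161.29882 +260.30839]
  H  [-0.01893 +0.54111 +1.00000]
B = K⁻¹H; ‖b₁‖=2.402445, ‖b₂‖=2.402445; λ = 2/(‖b₁‖+‖b₂‖) = 0.416243, sign → tz>0 ⇒ λ=+0.416243
r₁ = λ·B[:,0] = (+0.95258,-0.30418,-0.00788); r₂ = λ·B[:,1] = (+0.29806,+0.92759,+0.22523)
r₃ = r₁×r₂ = (-0.06120,-0.21690,+0.97427); SVD([r₁ r₂ r₃]) → R = UVᵀ:
  R  [+0.95258 +0.29806 -0.06120]
  R  [-0.30418 +0.92759 -0.21690]
  R  [-0.00788 +0.22523 +0.97427]
t = (-0.00205, +0.01371, +0.41624) m
tr R = 2.854451; θ = arccos((tr R − 1)/2) = 0.383861 rad = 21.994°
axis k = ((R−Rᵀ)₃₂, (R−Rᵀ)₁₃, (R−Rᵀ)₂₁) / (2 sinθ) = (+0.590294, -0.071186, -0.804043)
rvec = θ·k = (+0.226591, -0.027325, -0.308641)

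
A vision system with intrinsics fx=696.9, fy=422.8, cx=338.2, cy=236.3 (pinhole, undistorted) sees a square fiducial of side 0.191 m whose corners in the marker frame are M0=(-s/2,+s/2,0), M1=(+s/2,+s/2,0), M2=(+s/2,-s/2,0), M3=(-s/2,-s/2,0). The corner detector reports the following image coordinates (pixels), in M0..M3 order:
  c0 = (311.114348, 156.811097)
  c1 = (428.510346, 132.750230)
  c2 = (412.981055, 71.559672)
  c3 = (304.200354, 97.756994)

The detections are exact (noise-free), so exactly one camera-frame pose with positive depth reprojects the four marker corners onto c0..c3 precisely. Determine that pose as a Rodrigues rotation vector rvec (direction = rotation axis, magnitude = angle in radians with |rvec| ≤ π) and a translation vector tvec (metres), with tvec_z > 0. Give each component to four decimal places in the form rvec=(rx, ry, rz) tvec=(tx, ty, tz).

rvec=(-0.3828, 0.4196, -0.1624) tvec=(0.0371, -0.3119, 1.0788)

Intrinsics K: fx=696.9, fy=422.8, cx=338.2, cy=236.3
Marker side s = 0.191 m; corners in marker frame (Z=0):
  M0 = (-0.0955, +0.0955, 0)
  M1 = (+0.0955, +0.0955, 0)
  M2 = (+0.0955, -0.0955, 0)
  M3 = (-0.0955, -0.0955, 0)
Detected image corners:
  c0 = (311.114348, 156.811097) px
  c1 = (428.510346, 132.750230) px
  c2 = (412.981055, 71.559672) px
  c3 = (304.200354, 97.756994) px
Planar DLT: solve 8×8 A·h = b for H (H[2,2]=1):
  H  [+467.94042 -75.00166 +362.17679]
  H  [-170.61760 +272.69452 +114.07735]
  H  [-0.33871 -0.36525 +1.00000]
B = K⁻¹H; ‖b₁‖=0.926952, ‖b₂‖=0.926952; λ = 2/(‖b₁‖+‖b₂‖) = 1.078805, sign → tz>0 ⇒ λ=+1.078805
r₁ = λ·B[:,0] = (+0.90170,-0.23112,-0.36540); r₂ = λ·B[:,1] = (+0.07512,+0.91602,-0.39403)
r₃ = r₁×r₂ = (+0.42579,+0.32785,+0.84334); SVD([r₁ r₂ r₃]) → R = UVᵀ:
  R  [+0.90170 +0.07512 +0.42579]
  R  [-0.23112 +0.91602 +0.32785]
  R  [-0.36540 -0.39403 +0.84334]
t = (+0.03712, -0.31186, +1.07880) m
tr R = 2.661061; θ = arccos((tr R − 1)/2) = 0.590737 rad = 33.847°
axis k = ((R−Rᵀ)₃₂, (R−Rᵀ)₁₃, (R−Rᵀ)₂₁) / (2 sinθ) = (-0.648042, +0.710256, -0.274915)
rvec = θ·k = (-0.382822, +0.419574, -0.162402)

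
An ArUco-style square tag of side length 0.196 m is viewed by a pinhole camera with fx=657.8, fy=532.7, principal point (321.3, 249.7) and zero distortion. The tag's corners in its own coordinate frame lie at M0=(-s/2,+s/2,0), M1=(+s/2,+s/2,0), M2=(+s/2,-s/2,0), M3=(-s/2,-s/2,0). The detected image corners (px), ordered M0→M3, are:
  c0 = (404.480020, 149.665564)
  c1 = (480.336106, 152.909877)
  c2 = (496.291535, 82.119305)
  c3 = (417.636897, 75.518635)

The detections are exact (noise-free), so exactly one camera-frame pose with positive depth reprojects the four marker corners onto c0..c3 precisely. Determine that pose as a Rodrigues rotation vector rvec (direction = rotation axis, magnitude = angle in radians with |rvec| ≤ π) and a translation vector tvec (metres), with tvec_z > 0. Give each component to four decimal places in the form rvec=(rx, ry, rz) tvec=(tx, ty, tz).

rvec=(0.3547, -0.3302, 0.0459) tvec=(0.2889, -0.3698, 1.4726)

Intrinsics K: fx=657.8, fy=532.7, cx=321.3, cy=249.7
Marker side s = 0.196 m; corners in marker frame (Z=0):
  M0 = (-0.0980, +0.0980, 0)
  M1 = (+0.0980, +0.0980, 0)
  M2 = (+0.0980, -0.0980, 0)
  M3 = (-0.0980, -0.0980, 0)
Detected image corners:
  c0 = (404.480020, 149.665564) px
  c1 = (480.336106, 152.909877) px
  c2 = (496.291535, 82.119305) px
  c3 = (417.636897, 75.518635) px
Planar DLT: solve 8×8 A·h = b for H (H[2,2]=1):
  H  [+493.34503 +27.40819 +450.36091]
  H  [+50.34202 +395.60632 +115.91073]
  H  [+0.22092 +0.22644 +1.00000]
B = K⁻¹H; ‖b₁‖=0.679088, ‖b₂‖=0.679088; λ = 2/(‖b₁‖+‖b₂‖) = 1.472562, sign → tz>0 ⇒ λ=+1.472562
r₁ = λ·B[:,0] = (+0.94551,-0.01333,+0.32531); r₂ = λ·B[:,1] = (-0.10152,+0.93728,+0.33345)
r₃ = r₁×r₂ = (-0.30936,-0.34831,+0.88486); SVD([r₁ r₂ r₃]) → R = UVᵀ:
  R  [+0.94551 -0.10152 -0.30936]
  R  [-0.01333 +0.93728 -0.34831]
  R  [+0.32531 +0.33345 +0.88486]
t = (+0.28892, -0.36984, +1.47256) m
tr R = 2.767658; θ = arccos((tr R − 1)/2) = 0.486811 rad = 27.892°
axis k = ((R−Rᵀ)₃₂, (R−Rᵀ)₁₃, (R−Rᵀ)₂₁) / (2 sinθ) = (+0.728675, -0.678343, +0.094259)
rvec = θ·k = (+0.354727, -0.330225, +0.045886)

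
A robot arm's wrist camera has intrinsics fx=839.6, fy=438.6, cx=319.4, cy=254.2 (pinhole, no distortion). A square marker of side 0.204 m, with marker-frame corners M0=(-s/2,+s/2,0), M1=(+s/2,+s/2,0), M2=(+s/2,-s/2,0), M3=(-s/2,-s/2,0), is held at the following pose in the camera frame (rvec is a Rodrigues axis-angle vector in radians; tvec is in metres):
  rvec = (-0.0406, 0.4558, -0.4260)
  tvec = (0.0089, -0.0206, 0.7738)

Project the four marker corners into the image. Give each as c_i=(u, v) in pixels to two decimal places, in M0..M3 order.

c0=(283.72, 316.44) c1=(473.18, 273.01) c2=(377.95, 162.81) c3=(204.43, 216.16)

Intrinsics K: fx=839.6, fy=438.6, cx=319.4, cy=254.2
Marker side s = 0.204 m; corners in marker frame (Z=0):
  M0 = (-0.1020, +0.1020, 0)
  M1 = (+0.1020, +0.1020, 0)
  M2 = (+0.1020, -0.1020, 0)
  M3 = (-0.1020, -0.1020, 0)
rvec = (-0.0406, 0.4558, -0.4260), |rvec| = θ = 0.62520 rad = 35.821°
Rodrigues: sinθ=0.58526, 1−cosθ=0.18916; R = I + sinθ·[k]× + (1−cosθ)·[k]×²:
    [+0.81164 +0.38983 +0.43505]
    [-0.40774 +0.91138 -0.05596]
    [-0.41831 -0.13197 +0.89867]
t = (0.0089, -0.0206, 0.7738) m
M0: Pc = R·M0+t = (-0.03412, +0.11395, +0.80301); u = 839.6·(-0.03412)/0.80301 + 319.4 = 283.7200, v = 438.6·(+0.11395)/0.80301 + 254.2 = 316.4394
M1: Pc = R·M1+t = (+0.13145, +0.03077, +0.71767); u = 839.6·(+0.13145)/0.71767 + 319.4 = 473.1829, v = 438.6·(+0.03077)/0.71767 + 254.2 = 273.0058
M2: Pc = R·M2+t = (+0.05192, -0.15515, +0.74459); u = 839.6·(+0.05192)/0.74459 + 319.4 = 377.9503, v = 438.6·(-0.15515)/0.74459 + 254.2 = 162.8092
M3: Pc = R·M3+t = (-0.11365, -0.07197, +0.82993); u = 839.6·(-0.11365)/0.82993 + 319.4 = 204.4255, v = 438.6·(-0.07197)/0.82993 + 254.2 = 216.1646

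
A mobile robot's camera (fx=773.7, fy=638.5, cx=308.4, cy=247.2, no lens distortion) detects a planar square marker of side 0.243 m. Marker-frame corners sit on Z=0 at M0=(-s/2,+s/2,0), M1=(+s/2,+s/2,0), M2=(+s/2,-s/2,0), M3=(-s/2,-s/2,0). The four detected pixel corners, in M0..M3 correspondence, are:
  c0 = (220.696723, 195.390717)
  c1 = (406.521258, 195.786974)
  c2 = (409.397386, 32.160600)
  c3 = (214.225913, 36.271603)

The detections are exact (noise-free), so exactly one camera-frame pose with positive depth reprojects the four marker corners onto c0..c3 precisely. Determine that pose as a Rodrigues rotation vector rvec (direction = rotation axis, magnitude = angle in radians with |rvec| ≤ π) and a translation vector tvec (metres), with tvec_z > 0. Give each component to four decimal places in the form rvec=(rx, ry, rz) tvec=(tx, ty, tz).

Intrinsics K: fx=773.7, fy=638.5, cx=308.4, cy=247.2
Marker side s = 0.243 m; corners in marker frame (Z=0):
  M0 = (-0.1215, +0.1215, 0)
  M1 = (+0.1215, +0.1215, 0)
  M2 = (+0.1215, -0.1215, 0)
  M3 = (-0.1215, -0.1215, 0)
Detected image corners:
  c0 = (220.696723, 195.390717) px
  c1 = (406.521258, 195.786974) px
  c2 = (409.397386, 32.160600) px
  c3 = (214.225913, 36.271603) px
Planar DLT: solve 8×8 A·h = b for H (H[2,2]=1):
  H  [+748.25533 +71.13332 +311.42933]
  H  [-20.35339 +687.28131 +116.90507]
  H  [-0.11261 +0.20298 +1.00000]
B = K⁻¹H; ‖b₁‖=1.018311, ‖b₂‖=1.018311; λ = 2/(‖b₁‖+‖b₂‖) = 0.982018, sign → tz>0 ⇒ λ=+0.982018
r₁ = λ·B[:,0] = (+0.99380,+0.01151,-0.11058); r₂ = λ·B[:,1] = (+0.01083,+0.97987,+0.19933)
r₃ = r₁×r₂ = (+0.11065,-0.19929,+0.97367); SVD([r₁ r₂ r₃]) → R = UVᵀ:
  R  [+0.99380 +0.01083 +0.11065]
  R  [+0.01151 +0.97987 -0.19929]
  R  [-0.11058 +0.19933 +0.97367]
t = (+0.00384, -0.20039, +0.98202) m
tr R = 2.947347; θ = arccos((tr R − 1)/2) = 0.229970 rad = 13.176°
axis k = ((R−Rᵀ)₃₂, (R−Rᵀ)₁₃, (R−Rᵀ)₂₁) / (2 sinθ) = (+0.874368, +0.485261, +0.001482)
rvec = θ·k = (+0.201078, +0.111595, +0.000341)

rvec=(0.2011, 0.1116, 0.0003) tvec=(0.0038, -0.2004, 0.9820)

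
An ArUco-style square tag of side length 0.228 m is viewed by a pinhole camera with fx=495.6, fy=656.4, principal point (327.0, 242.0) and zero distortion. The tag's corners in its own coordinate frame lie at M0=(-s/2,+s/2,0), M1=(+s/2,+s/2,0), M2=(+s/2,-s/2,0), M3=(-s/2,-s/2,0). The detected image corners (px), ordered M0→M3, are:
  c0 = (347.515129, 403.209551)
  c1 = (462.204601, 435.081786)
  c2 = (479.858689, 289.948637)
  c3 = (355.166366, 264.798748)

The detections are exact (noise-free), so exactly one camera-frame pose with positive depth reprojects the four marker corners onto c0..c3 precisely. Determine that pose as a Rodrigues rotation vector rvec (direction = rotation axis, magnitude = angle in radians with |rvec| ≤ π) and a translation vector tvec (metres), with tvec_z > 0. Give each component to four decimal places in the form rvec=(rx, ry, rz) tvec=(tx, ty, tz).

rvec=(0.3151, 0.2848, 0.0976) tvec=(0.1565, 0.1563, 0.9453)

Intrinsics K: fx=495.6, fy=656.4, cx=327.0, cy=242.0
Marker side s = 0.228 m; corners in marker frame (Z=0):
  M0 = (-0.1140, +0.1140, 0)
  M1 = (+0.1140, +0.1140, 0)
  M2 = (+0.1140, -0.1140, 0)
  M3 = (-0.1140, -0.1140, 0)
Detected image corners:
  c0 = (347.515129, 403.209551) px
  c1 = (462.204601, 435.081786) px
  c2 = (479.858689, 289.948637) px
  c3 = (355.166366, 264.798748) px
Planar DLT: solve 8×8 A·h = b for H (H[2,2]=1):
  H  [+410.70378 +83.92506 +409.06114]
  H  [+29.55921 +738.84215 +350.53788]
  H  [-0.27582 +0.33739 +1.00000]
B = K⁻¹H; ‖b₁‖=1.057870, ‖b₂‖=1.057870; λ = 2/(‖b₁‖+‖b₂‖) = 0.945295, sign → tz>0 ⇒ λ=+0.945295
r₁ = λ·B[:,0] = (+0.95540,+0.13869,-0.26073); r₂ = λ·B[:,1] = (-0.05036,+0.94644,+0.31893)
r₃ = r₁×r₂ = (+0.29100,-0.29158,+0.91121); SVD([r₁ r₂ r₃]) → R = UVᵀ:
  R  [+0.95540 -0.05036 +0.29100]
  R  [+0.13869 +0.94644 -0.29158]
  R  [-0.26073 +0.31893 +0.91121]
t = (+0.15652, +0.15631, +0.94530) m
tr R = 2.813046; θ = arccos((tr R − 1)/2) = 0.435823 rad = 24.971°
axis k = ((R−Rᵀ)₃₂, (R−Rᵀ)₁₃, (R−Rᵀ)₂₁) / (2 sinθ) = (+0.723083, +0.653464, +0.223910)
rvec = θ·k = (+0.315136, +0.284795, +0.097585)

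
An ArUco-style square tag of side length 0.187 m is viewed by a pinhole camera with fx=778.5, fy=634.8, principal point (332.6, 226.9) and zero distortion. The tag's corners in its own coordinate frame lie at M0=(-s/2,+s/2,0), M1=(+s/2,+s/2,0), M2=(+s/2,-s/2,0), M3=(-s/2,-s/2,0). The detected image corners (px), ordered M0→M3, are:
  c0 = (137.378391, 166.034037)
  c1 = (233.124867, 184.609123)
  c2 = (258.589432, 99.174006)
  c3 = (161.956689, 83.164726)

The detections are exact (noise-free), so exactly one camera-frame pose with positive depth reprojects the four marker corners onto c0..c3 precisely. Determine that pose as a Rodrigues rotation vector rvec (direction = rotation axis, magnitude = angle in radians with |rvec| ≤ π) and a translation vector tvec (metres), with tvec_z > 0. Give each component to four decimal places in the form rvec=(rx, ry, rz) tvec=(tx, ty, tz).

Intrinsics K: fx=778.5, fy=634.8, cx=332.6, cy=226.9
Marker side s = 0.187 m; corners in marker frame (Z=0):
  M0 = (-0.0935, +0.0935, 0)
  M1 = (+0.0935, +0.0935, 0)
  M2 = (+0.0935, -0.0935, 0)
  M3 = (-0.0935, -0.0935, 0)
Detected image corners:
  c0 = (137.378391, 166.034037) px
  c1 = (233.124867, 184.609123) px
  c2 = (258.589432, 99.174006) px
  c3 = (161.956689, 83.164726) px
Planar DLT: solve 8×8 A·h = b for H (H[2,2]=1):
  H  [+481.87209 -132.48054 +197.01551]
  H  [+70.57202 +450.77385 +133.13819]
  H  [-0.16439 +0.00651 +1.00000]
B = K⁻¹H; ‖b₁‖=0.728632, ‖b₂‖=0.728632; λ = 2/(‖b₁‖+‖b₂‖) = 1.372436, sign → tz>0 ⇒ λ=+1.372436
r₁ = λ·B[:,0] = (+0.94589,+0.23322,-0.22561); r₂ = λ·B[:,1] = (-0.23737,+0.97138,+0.00893)
r₃ = r₁×r₂ = (+0.22124,+0.04510,+0.97418); SVD([r₁ r₂ r₃]) → R = UVᵀ:
  R  [+0.94589 -0.23737 +0.22124]
  R  [+0.23322 +0.97138 +0.04510]
  R  [-0.22561 +0.00893 +0.97418]
t = (-0.23903, -0.20271, +1.37244) m
tr R = 2.891446; θ = arccos((tr R − 1)/2) = 0.330984 rad = 18.964°
axis k = ((R−Rᵀ)₃₂, (R−Rᵀ)₁₃, (R−Rᵀ)₂₁) / (2 sinθ) = (-0.055646, +0.687510, +0.724040)
rvec = θ·k = (-0.018418, +0.227555, +0.239645)

rvec=(-0.0184, 0.2276, 0.2396) tvec=(-0.2390, -0.2027, 1.3724)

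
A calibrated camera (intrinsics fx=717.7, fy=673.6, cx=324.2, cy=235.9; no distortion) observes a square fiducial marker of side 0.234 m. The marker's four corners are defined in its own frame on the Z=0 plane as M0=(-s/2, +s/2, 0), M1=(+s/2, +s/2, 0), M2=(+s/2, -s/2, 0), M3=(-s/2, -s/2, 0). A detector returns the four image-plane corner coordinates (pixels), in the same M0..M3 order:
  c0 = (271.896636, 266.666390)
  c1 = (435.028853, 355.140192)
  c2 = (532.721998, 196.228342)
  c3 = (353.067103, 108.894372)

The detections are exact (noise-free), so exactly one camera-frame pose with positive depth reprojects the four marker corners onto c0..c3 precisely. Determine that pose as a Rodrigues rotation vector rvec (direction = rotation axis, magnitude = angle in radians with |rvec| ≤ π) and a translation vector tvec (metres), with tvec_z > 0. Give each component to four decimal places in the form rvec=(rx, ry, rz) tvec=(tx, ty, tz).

rvec=(0.2207, 0.2382, 0.4825) tvec=(0.0844, -0.0030, 0.8609)

Intrinsics K: fx=717.7, fy=673.6, cx=324.2, cy=235.9
Marker side s = 0.234 m; corners in marker frame (Z=0):
  M0 = (-0.1170, +0.1170, 0)
  M1 = (+0.1170, +0.1170, 0)
  M2 = (+0.1170, -0.1170, 0)
  M3 = (-0.1170, -0.1170, 0)
Detected image corners:
  c0 = (271.896636, 266.666390) px
  c1 = (435.028853, 355.140192) px
  c2 = (532.721998, 196.228342) px
  c3 = (353.067103, 108.894372) px
Planar DLT: solve 8×8 A·h = b for H (H[2,2]=1):
  H  [+651.07284 -259.11764 +394.55528]
  H  [+329.12254 +747.75806 +233.54141]
  H  [-0.20119 +0.30699 +1.00000]
B = K⁻¹H; ‖b₁‖=1.161519, ‖b₂‖=1.161519; λ = 2/(‖b₁‖+‖b₂‖) = 0.860941, sign → tz>0 ⇒ λ=+0.860941
r₁ = λ·B[:,0] = (+0.85926,+0.48132,-0.17321); r₂ = λ·B[:,1] = (-0.43022,+0.86316,+0.26430)
r₃ = r₁×r₂ = (+0.27673,-0.15258,+0.94876); SVD([r₁ r₂ r₃]) → R = UVᵀ:
  R  [+0.85926 -0.43022 +0.27673]
  R  [+0.48132 +0.86316 -0.15258]
  R  [-0.17321 +0.26430 +0.94876]
t = (+0.08440, -0.00301, +0.86094) m
tr R = 2.671181; θ = arccos((tr R − 1)/2) = 0.581590 rad = 33.323°
axis k = ((R−Rᵀ)₃₂, (R−Rᵀ)₁₃, (R−Rᵀ)₂₁) / (2 sinθ) = (+0.379436, +0.409519, +0.829652)
rvec = θ·k = (+0.220676, +0.238172, +0.482517)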